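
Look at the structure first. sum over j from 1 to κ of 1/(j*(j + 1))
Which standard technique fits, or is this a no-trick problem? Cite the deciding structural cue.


Method: telescoping — one partial-fraction pass turns 1/(j*(j + 1)) into a shifted difference, and shifted differences telescope.


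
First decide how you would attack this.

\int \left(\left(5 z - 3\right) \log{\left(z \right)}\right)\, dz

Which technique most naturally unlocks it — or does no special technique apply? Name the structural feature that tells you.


Method: integration by parts — with u = \log{\left(z \right)} the logarithm disappears after one differentiation, leaving a power-rule integral.


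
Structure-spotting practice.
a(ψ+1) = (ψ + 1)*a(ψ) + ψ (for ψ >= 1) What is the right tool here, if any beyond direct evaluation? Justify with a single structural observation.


Method: a summation factor — it is first-order linear but the coefficient ψ + 1 depends on the index, so multiply through by a summation factor to telescope it.


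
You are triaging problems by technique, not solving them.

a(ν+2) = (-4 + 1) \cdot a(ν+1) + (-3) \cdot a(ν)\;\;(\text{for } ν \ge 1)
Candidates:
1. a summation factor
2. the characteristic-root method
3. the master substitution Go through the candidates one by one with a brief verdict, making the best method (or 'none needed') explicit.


Diagnosis: the characteristic-root method — constant coefficients and linearity mean the ansatz r^ν reduces it to solving the characteristic polynomial.
- a summation factor: a summation factor telescopes one-step recursions; this one carries higher-order memory.
- the characteristic-root method — applicable, and directly so.
- the master substitution: this is shift-type recursion, outside the divide-and-conquer template.


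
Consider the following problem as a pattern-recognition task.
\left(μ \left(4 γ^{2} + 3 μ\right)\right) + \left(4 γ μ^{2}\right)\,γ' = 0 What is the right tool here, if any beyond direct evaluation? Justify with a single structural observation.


Technique: the exact-equation method — because the two cross partials coincide, the form is conservative as written — recover its potential in (μ, γ).


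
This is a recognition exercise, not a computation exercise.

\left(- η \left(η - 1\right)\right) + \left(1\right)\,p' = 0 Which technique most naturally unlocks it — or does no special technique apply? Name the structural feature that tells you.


Technique: no special technique — the slope is a pure function of η; integrate both sides and be done.


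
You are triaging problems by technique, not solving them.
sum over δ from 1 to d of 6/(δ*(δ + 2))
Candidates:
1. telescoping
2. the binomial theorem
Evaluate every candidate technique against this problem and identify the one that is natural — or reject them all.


Technique: telescoping — split 6/(δ*(δ + 2)) by partial fractions and the pieces are one function at shifted arguments — interior terms cancel.
- telescoping: a fit — the right tool for this form.
- the binomial theorem: the terms do not reassemble into a binomial power.


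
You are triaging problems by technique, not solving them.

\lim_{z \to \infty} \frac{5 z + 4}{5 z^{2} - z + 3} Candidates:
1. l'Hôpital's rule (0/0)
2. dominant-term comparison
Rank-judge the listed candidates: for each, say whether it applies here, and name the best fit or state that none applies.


Verdict: dominant-term comparison — growth-rate triage: the leading powers of z decide the limit, everything else is noise.
- l'Hôpital's rule (0/0): no 0/0 form appears: written as one quotient, top and bottom both grow without bound, and the ratio is decided by their leading terms.
- dominant-term comparison — applicable, and directly so.


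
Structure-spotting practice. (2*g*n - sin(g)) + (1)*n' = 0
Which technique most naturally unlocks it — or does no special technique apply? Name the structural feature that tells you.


Verdict: a linear integrating factor — linear in the unknown with genuine forcing: multiply through by the exponential of the integrated coefficient and the left side closes into one derivative.


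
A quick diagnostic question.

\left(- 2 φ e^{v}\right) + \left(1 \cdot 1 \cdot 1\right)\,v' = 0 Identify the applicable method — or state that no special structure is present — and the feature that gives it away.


Technique: separation of variables — one side of the product carries the independent variable, the other the unknown — the textbook separation shape.


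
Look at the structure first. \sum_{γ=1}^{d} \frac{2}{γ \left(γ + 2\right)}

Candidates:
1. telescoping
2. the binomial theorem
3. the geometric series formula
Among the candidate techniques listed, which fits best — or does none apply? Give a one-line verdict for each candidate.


Method: telescoping — the summand \frac{2}{γ \left(γ + 2\right)} decomposes into fractions whose poles differ by an integer shift — the series collapses.
- telescoping: applies; the problem has the shape this method handles.
- the binomial theorem — the terms lack the binomial-coefficient-weighted complementary-power pattern of an expansion.
- the geometric series formula — dividing successive terms gives an index-dependent quantity, not a constant.


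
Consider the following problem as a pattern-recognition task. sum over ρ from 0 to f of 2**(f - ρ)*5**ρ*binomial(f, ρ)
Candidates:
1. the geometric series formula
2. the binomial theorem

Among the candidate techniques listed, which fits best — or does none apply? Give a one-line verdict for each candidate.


Technique: the binomial theorem — the binomial coefficients weight matched powers of 5 and 2, which is exactly the expansion of a binomial power.
- the geometric series formula: there is no constant term-to-term ratio.
- the binomial theorem: a fit — the right tool for this form.


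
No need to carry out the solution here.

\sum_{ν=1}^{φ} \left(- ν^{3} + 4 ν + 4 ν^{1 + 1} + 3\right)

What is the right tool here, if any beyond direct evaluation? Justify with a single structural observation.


Method: no special technique — every summand is a constant multiple of a power of ν — apply the standard power-sum identities one degree at a time.


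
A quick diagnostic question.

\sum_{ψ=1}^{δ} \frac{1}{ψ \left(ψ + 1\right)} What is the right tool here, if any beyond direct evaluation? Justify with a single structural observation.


Diagnosis: telescoping — \frac{1}{ψ \left(ψ + 1\right)} is a collapsed telescope: expand it into simple fractions to see the cancellation.


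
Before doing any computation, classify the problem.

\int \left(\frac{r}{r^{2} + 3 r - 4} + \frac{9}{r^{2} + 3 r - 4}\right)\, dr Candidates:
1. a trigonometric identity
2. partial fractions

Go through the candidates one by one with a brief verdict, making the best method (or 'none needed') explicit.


Diagnosis: partial fractions — the denominator r^{2} + 3 r - 4 factors, so the quotient decomposes into elementary partial fractions term by term.
- a trigonometric identity — with no trigonometric functions present, identity rewriting has no target.
- partial fractions: applicable, and directly so.


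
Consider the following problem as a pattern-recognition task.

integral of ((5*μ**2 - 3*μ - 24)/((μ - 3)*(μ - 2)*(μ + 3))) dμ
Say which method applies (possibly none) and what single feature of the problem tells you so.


Best approach: partial fractions — a proper rational integrand whose denominator splits into simpler factors — decompose into partial fractions first.


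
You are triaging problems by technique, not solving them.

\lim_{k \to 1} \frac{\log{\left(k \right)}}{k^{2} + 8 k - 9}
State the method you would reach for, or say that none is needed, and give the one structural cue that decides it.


Method: l'Hôpital's rule (0/0) — both numerator and denominator vanish at 1: the genuine 0/0 indeterminate that l'Hôpital exists for. Known elementary limits would finish this too — the rule just bypasses the case analysis.


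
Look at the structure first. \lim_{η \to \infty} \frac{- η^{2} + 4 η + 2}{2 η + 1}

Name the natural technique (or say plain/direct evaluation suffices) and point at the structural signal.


Technique: dominant-term comparison — as η grows, only the highest-degree terms matter — compare leading terms and read the limit off. Viewed as a single quotient this is an ∞/∞ form — an at-infinity application of l'Hôpital's rule would also resolve it; comparing leading growth reads the answer without differentiating.


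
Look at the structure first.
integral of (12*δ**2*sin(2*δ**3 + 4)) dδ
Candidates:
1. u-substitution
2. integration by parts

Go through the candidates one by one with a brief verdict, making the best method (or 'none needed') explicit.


Best approach: u-substitution — read it as f(2*δ**3 + 4) times a constant multiple of d(2*δ**3 + 4): one substitution, u = 2*δ**3 + 4, finishes it.
- u-substitution: applicable, and directly so.
- integration by parts — the non-polynomial partner is not one of the parts kernels — exp, sine, or cosine with a degree-1 argument, or a logarithm.


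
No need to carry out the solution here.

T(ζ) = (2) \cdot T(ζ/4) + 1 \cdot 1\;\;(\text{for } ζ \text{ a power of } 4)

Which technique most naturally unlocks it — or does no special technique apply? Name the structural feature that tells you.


Method: the master substitution — the argument contracts 4-fold per step: reindex ζ exponentially and solve the linear recurrence in the new index.


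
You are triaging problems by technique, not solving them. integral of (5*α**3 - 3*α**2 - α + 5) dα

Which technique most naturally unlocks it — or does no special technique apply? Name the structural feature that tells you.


Technique: no special technique — scan for structure and find none: constant multiples of powers of α, integrate directly.


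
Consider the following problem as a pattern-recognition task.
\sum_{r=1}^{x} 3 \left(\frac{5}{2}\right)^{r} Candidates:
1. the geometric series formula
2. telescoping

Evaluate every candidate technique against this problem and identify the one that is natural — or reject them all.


Verdict: the geometric series formula — the ratio of consecutive terms is the constant \frac{5}{2}, independent of the index — a geometric sum.
- the geometric series formula — yes, a natural case for it.
- telescoping: writing out consecutive terms as given produces no pairwise cancellation.


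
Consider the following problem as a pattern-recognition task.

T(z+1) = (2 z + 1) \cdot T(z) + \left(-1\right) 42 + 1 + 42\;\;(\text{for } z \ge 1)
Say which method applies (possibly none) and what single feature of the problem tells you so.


Best approach: a summation factor — normalize by the running product of 2 z + 1: the left side becomes a difference, and differences sum.


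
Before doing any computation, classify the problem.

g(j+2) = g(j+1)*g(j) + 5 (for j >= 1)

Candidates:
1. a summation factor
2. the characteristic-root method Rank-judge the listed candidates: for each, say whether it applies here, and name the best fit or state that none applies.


Technique: no special technique — the update rule curves (it is not linear in the unknown sequence), so no superposition-based closed form attaches — iterate or study it directly.
- a summation factor: the recursion is nonlinear — outside the first-order linear family a summation factor addresses.
- the characteristic-root method — nonlinearity rules out exponential-mode superposition from the start.


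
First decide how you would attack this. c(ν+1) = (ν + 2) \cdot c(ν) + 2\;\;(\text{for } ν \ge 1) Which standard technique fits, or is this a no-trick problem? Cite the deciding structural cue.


Best approach: a summation factor — rescale the sequence by the product of the weights ν + 2 so far — the recurrence collapses to a plain running sum.


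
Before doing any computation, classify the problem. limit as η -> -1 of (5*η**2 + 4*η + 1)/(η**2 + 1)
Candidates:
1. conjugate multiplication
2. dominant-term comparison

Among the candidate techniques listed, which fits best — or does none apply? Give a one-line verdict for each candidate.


Method: no special technique — no vanishing denominator and no indeterminate clash at the point — evaluation is immediate.
- conjugate multiplication: there are no radicals in tension whose conjugate would simplify matters.
- dominant-term comparison: no dominant-degree comparison decides it.


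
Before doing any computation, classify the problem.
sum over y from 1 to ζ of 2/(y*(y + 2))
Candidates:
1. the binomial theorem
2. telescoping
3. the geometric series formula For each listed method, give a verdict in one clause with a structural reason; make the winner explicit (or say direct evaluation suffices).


Method: telescoping — rewrite 2/(y*(y + 2)) as simple fractions and successive terms eat each other — only the edges survive.
- the binomial theorem — the terms lack the binomial-coefficient-weighted complementary-power pattern of an expansion.
- telescoping: applies; the problem has the shape this method handles.
- the geometric series formula — dividing successive terms gives an index-dependent quantity, not a constant.


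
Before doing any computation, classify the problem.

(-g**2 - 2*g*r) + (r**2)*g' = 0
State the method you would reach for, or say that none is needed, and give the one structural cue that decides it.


Verdict: the homogeneous substitution — the slope's numerator and denominator share total degree; set v = g/r and the equation drops to separable form. A Bernoulli rewrite works here as the equation stands — the homogeneous substitution is the more immediate reading.


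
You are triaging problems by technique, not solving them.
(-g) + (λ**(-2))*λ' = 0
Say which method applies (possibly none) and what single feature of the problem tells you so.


Method: separation of variables — separating collects all λ-dependence with the derivative and leaves all g-dependence opposite: variables separate. One could also solve this as an exact equation; with each coefficient in its own variable, separating is the same work with fewer steps.


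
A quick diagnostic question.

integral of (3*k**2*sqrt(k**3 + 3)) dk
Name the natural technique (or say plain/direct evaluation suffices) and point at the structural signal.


Best approach: u-substitution — structure check: outer function, inner expression k**3 + 3, inner derivative as a factor — the classic u = k**3 + 3 pattern.


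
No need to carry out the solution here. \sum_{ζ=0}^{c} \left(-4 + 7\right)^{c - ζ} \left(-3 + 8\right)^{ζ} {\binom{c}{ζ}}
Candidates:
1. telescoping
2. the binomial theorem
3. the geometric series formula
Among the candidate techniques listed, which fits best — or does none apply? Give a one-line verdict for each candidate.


Technique: the binomial theorem — the summand is term ζ of a binomial expansion in (-3 + 8) and (-4 + 7); the whole sum is a single power.
- telescoping: neither a shifted-difference shape nor integer-spaced poles are present.
- the binomial theorem — yes — fits the structure here.
- the geometric series formula — the term-to-term ratio drifts with the index — the one thing the geometric formula cannot absorb.


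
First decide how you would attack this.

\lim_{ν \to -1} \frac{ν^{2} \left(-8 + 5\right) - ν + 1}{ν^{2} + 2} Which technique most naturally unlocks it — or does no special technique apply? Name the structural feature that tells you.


Diagnosis: no special technique — the expression is continuous at the evaluation point — substitute directly; no indeterminate form appears.


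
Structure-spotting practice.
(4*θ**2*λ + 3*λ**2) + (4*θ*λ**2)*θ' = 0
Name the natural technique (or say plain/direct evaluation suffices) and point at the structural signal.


Best approach: the exact-equation method — check exactness first: here it holds (4*θ**2*λ + 3*λ**2, 4*θ*λ**2 have matching cross partials), so no integrating factor is needed.


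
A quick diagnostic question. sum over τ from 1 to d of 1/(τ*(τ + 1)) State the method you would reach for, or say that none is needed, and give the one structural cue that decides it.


Technique: telescoping — the summand 1/(τ*(τ + 1)) decomposes into fractions whose poles differ by an integer shift — the series collapses.


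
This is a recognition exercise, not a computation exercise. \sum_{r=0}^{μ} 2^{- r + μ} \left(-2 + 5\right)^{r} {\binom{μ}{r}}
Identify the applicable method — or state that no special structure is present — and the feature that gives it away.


Technique: the binomial theorem — binomial coefficients against complementary powers of (-2 + 5) and 2: recognize the binomial expansion and resum.


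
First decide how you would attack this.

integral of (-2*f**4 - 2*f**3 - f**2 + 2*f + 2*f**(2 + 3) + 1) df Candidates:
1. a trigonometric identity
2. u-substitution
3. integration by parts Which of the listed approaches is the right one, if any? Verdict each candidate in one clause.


Diagnosis: no special technique — every term is a constant multiple of a power of f; term-wise power-rule integration needs no preliminary transformation.
- a trigonometric identity: there is no trigonometric structure at all — the integrand carries no sine or cosine to rewrite.
- u-substitution: no substitution does more than relabel what direct integration already handles.
- integration by parts: parts would only shuffle a directly integrable integrand.


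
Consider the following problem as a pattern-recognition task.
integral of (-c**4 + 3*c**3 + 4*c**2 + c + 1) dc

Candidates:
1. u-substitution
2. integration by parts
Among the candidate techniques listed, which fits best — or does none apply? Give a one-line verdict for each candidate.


Technique: no special technique — the integrand is a sum of constant multiples of powers of c — integrate term by term.
- u-substitution: no substitution does more than relabel what direct integration already handles.
- integration by parts — parts would only shuffle a directly integrable integrand.


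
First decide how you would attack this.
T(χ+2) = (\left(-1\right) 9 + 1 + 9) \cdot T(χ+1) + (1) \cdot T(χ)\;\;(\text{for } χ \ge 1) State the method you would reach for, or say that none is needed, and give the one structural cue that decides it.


Verdict: the characteristic-root method — try a geometric ansatz r^χ: constant coefficients turn the recurrence into one polynomial equation in r.


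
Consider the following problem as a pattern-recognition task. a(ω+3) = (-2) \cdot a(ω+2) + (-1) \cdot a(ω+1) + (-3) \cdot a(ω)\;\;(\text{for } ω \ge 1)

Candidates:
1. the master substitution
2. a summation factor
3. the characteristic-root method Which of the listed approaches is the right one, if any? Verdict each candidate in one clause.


Verdict: the characteristic-root method — no index-dependence in the weights and nothing inhomogeneous: classic characteristic-equation setup.
- the master substitution — no fixed divisor shrinks the index between calls.
- a summation factor — a summation factor telescopes one-step recursions; this one carries higher-order memory.
- the characteristic-root method — a fit — the right tool for this form.


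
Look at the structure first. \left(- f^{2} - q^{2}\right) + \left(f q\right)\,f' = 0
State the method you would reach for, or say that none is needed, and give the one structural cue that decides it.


Best approach: the homogeneous substitution — the slope's numerator and denominator have matching total degree, so it depends only on f/q and the ratio substitution collapses it. A Bernoulli substitution is a fair alternative on this equation directly; the homogeneous reading takes it as given.


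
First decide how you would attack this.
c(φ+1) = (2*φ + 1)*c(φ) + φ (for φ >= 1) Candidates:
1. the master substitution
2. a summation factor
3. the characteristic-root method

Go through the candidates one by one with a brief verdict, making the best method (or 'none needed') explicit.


Verdict: a summation factor — an index-dependent multiplier 2*φ + 1 rules out characteristic roots; a summation factor converts it to a pure difference.
- the master substitution — this is shift-type recursion, outside the divide-and-conquer template.
- a summation factor: yes, a natural case for it.
- the characteristic-root method: the coefficients vary with the index, breaking the constant-coefficient structure the method needs.


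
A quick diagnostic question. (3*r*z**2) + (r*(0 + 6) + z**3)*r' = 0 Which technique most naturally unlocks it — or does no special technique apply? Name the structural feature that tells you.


Best approach: the exact-equation method — equality of cross partials is the green light — assemble the potential function term by term.


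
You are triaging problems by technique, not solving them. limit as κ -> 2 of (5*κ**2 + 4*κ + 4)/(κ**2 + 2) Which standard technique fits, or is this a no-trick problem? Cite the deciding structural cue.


Verdict: no special technique — the expression is continuous at 2 — substitute and evaluate; no indeterminate form appears.


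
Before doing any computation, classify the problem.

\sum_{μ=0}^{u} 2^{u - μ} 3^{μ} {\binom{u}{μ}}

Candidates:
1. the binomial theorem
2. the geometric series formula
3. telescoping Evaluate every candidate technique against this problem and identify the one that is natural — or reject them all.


Best approach: the binomial theorem — the binomial coefficients weight matched powers of 3 and 2, which is exactly the expansion of a binomial power.
- the binomial theorem: applies; the problem has the shape this method handles.
- the geometric series formula: no single multiplier carries one term to the next throughout the sum.
- telescoping — in the displayed form, no term reappears at a neighboring index to cancel against.


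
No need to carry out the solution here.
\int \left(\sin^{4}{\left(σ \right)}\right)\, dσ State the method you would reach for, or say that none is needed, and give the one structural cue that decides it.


Technique: a trigonometric identity — \sin^{4}{\left(σ \right)} carries an even exponent — trade it for double-angle cosines before integrating.


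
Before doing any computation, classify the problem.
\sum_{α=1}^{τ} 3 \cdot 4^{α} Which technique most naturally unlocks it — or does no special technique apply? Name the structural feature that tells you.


Method: the geometric series formula — consecutive terms stand in a fixed index-free ratio — the geometric sum formula closes it.


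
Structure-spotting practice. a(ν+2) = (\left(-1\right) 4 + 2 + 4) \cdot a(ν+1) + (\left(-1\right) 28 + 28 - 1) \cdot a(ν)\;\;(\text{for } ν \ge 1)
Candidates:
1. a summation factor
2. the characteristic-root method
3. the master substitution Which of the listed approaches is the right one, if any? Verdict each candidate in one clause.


Method: the characteristic-root method — try a geometric ansatz r^ν: constant coefficients turn the recurrence into one polynomial equation in r.
- a summation factor — the recurrence reaches back more than one step, outside the first-order family a summation factor normalizes.
- the characteristic-root method — a fit — the right tool for this form.
- the master substitution — no fixed divisor shrinks the index between calls.


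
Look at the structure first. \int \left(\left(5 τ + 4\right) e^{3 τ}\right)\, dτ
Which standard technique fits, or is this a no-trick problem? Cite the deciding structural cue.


Method: integration by parts — the integrand splits as 5 τ + 4 times e^{3 τ} — repeatedly differentiating the polynomial part kills it, which is the parts ladder.


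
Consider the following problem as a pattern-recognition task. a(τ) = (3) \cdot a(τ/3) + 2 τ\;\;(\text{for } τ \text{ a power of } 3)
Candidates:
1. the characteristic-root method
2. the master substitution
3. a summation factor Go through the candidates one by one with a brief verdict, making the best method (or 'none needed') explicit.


Technique: the master substitution — treat m = log base 3 of τ as the new clock: one recursion step advances m by one while τ scales by 3.
- the characteristic-root method — the recursion divides its index rather than shifting it — outside the constant-shift family the root method covers.
- the master substitution — a fit — the right tool for this form.
- a summation factor: a divided-index call is outside the fixed-shift first-order family a summation factor normalizes.


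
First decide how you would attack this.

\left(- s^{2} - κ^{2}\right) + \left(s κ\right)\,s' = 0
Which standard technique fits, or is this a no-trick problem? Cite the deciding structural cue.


Method: the homogeneous substitution — the slope's numerator and denominator share total degree; set v = s/κ and the equation drops to separable form. A Bernoulli rewrite works here as the equation stands — the homogeneous substitution is the more immediate reading.


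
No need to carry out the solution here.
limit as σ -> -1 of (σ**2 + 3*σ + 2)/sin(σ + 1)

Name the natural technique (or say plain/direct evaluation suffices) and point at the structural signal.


Verdict: l'Hôpital's rule (0/0) — both numerator and denominator vanish at -1: the genuine 0/0 indeterminate that l'Hôpital exists for. A first-order expansion at the point is an equally standard path; the rule packages it.


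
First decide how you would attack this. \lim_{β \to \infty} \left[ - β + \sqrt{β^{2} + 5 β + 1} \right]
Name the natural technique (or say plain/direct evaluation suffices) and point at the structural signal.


Method: conjugate multiplication — the ∞ − ∞ radical form is the exact trigger for the conjugate maneuver.


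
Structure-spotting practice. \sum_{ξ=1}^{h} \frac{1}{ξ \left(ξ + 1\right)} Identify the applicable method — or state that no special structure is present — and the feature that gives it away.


Best approach: telescoping — poles of \frac{1}{ξ \left(ξ + 1\right)} differ by an integer, the telltale of a telescoping partial-fraction sum.


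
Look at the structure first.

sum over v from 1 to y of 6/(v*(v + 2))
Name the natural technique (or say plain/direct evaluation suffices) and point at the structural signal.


Method: telescoping — the summand 6/(v*(v + 2)) decomposes into fractions whose poles differ by an integer shift — the series collapses.


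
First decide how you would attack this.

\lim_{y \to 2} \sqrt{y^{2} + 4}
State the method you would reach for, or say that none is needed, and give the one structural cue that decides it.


Best approach: no special technique — no denominator vanishes and nothing blows up at 2: direct substitution is the whole computation.


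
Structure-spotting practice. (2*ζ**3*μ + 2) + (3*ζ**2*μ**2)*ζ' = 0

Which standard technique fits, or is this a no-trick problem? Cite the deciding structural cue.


Verdict: the exact-equation method — checking ∂/∂ζ of 2*ζ**3*μ + 2 against ∂/∂μ of 3*ζ**2*μ**2: they match — the equation is exact as it stands.


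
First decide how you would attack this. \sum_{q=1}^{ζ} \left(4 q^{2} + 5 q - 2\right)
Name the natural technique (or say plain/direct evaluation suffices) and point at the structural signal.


Diagnosis: no special technique — the summand is a plain polynomial in q (expanding first if it arrives factored); standard power-sum formulas evaluate it term by term.


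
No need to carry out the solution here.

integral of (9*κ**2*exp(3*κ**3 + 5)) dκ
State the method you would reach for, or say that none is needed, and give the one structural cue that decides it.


Verdict: u-substitution — differentiating the inner expression 3*κ**3 + 5 produces the factor 9*κ**2 up to a constant multiple, so substituting u = 3*κ**3 + 5 reduces everything to a one-variable integral in u.


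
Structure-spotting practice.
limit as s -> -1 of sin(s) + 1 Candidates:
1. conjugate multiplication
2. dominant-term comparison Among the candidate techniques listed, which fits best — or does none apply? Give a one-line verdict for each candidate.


Method: no special technique — the function is continuous at -1; evaluation is itself the limit, no machinery required.
- conjugate multiplication — rationalization has no target — no divergent radical difference appears.
- dominant-term comparison — no dominant-degree comparison decides it.


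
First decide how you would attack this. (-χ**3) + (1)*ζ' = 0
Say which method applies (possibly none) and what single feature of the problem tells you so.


Verdict: no special technique — with ζ absent the equation is not coupled at all: direct integration in χ.


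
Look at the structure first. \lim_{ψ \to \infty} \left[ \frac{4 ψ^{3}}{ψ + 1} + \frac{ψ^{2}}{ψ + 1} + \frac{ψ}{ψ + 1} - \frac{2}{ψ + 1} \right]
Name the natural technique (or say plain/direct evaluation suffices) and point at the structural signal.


Method: dominant-term comparison — divide through by the highest power of ψ; every lower-order term dies and the dominant terms decide the limit. Viewed as a single quotient this is an ∞/∞ form — an at-infinity application of l'Hôpital's rule would also resolve it; comparing leading growth reads the answer without differentiating.


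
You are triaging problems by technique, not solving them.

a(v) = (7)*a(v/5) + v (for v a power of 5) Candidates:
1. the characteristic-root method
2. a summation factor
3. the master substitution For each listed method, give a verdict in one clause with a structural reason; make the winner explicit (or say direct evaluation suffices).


Method: the master substitution — the argument v/5 divides the index by 5; the standard v = 5^m substitution converts it to a constant-shift recurrence.
- the characteristic-root method: a divided-index call is not the fixed-shift linear shape that characteristic roots solve.
- a summation factor — a divided-index call is outside the fixed-shift first-order family a summation factor normalizes.
- the master substitution — yes, a natural case for it.


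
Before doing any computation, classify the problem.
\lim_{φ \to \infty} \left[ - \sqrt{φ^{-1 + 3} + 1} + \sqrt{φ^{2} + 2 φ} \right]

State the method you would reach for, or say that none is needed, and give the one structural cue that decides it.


Verdict: conjugate multiplication — two divergent pieces with a minus sign between them and a radical in the mix: rationalize \sqrt{φ^{2} + 2 φ} - \sqrt{φ^{-1 + 3} + 1} before any limit law applies.


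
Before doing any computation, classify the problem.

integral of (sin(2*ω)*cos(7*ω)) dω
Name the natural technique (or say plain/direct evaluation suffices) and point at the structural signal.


Best approach: a trigonometric identity — sin(2*ω)*cos(7*ω) is a beat pattern — rewrite the product as a sum of single-frequency waves before integrating.


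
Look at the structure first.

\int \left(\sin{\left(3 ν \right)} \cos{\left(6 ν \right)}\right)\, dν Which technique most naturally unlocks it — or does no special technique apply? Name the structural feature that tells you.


Method: a trigonometric identity — mixed-frequency products such as \sin{\left(3 ν \right)} \cos{\left(6 ν \right)} are designed for the product-to-sum formula.


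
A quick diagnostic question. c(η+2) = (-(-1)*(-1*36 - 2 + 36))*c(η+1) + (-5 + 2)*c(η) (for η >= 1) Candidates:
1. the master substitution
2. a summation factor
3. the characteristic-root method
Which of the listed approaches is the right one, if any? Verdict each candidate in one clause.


Method: the characteristic-root method — no index-dependence in the weights and nothing inhomogeneous: classic characteristic-equation setup.
- the master substitution — the recursion shifts the index rather than dividing it.
- a summation factor — the recurrence reaches back more than one step, outside the first-order family a summation factor normalizes.
- the characteristic-root method: applicable, and directly so.


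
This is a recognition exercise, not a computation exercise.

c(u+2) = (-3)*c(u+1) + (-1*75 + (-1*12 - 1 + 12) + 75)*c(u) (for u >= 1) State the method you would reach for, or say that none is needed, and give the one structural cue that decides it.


Method: the characteristic-root method — try a geometric ansatz r^u: constant coefficients turn the recurrence into one polynomial equation in r.


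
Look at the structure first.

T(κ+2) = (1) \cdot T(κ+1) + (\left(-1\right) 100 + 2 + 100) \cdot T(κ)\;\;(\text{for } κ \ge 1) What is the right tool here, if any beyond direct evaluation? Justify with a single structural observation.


Verdict: the characteristic-root method — linear, homogeneous, constant coefficients: solutions of the form r^κ exist — find the roots of the characteristic polynomial.


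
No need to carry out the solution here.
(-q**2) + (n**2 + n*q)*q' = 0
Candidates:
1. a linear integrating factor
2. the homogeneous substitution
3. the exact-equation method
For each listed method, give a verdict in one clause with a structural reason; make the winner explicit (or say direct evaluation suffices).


Diagnosis: the homogeneous substitution — the slope's numerator and denominator share total degree; set v = q/n and the equation drops to separable form. This can also be massaged into Bernoulli form (the roles of the variables may need exchanging); the homogeneous substitution avoids that setup.
- a linear integrating factor — the unknown enters nonlinearly (through a power, a denominator, or a transcendental function), which the linear integrating-factor recipe cannot absorb as-is — any repair would come from a preliminary substitution, not the factor.
- the homogeneous substitution — applies; the problem has the shape this method handles.
- the exact-equation method — no potential function has this form as its differential, as written.


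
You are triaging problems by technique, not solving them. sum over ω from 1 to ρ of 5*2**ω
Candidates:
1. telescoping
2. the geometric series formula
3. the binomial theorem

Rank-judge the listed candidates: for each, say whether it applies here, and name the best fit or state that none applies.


Method: the geometric series formula — the ratio of consecutive terms is the constant 2, independent of the index — a geometric sum.
- telescoping — the terms as presented offer no neighboring cancellation — a telescoping rewrite may exist, but the displayed structure does not hand one over.
- the geometric series formula — yes — fits the structure here.
- the binomial theorem — there is no sum-raised-to-a-power identity hiding in these terms.


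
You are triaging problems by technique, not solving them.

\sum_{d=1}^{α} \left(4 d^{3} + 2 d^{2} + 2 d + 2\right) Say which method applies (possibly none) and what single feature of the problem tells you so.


Technique: no special technique — no cancellation, no constant ratio, no binomial weights — just polynomial terms summed directly.


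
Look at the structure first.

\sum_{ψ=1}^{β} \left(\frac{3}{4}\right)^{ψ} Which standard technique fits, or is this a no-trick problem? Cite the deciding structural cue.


Best approach: the geometric series formula — consecutive terms stand in a fixed index-free ratio — the geometric sum formula closes it.


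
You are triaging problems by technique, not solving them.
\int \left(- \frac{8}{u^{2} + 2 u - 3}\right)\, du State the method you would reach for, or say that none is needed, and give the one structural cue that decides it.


Best approach: partial fractions — the bottom factors while the top stays lower-degree — split into simple fractions and integrate piece by piece.


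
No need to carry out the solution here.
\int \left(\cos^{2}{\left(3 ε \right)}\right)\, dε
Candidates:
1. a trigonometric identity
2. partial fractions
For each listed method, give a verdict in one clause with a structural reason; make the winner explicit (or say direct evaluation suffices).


Method: a trigonometric identity — reduce \cos^{2}{\left(3 ε \right)} with the power-reduction formula and the integral becomes first-degree trigonometry.
- a trigonometric identity: applies; the problem has the shape this method handles.
- partial fractions: there is no rational-function structure to decompose.


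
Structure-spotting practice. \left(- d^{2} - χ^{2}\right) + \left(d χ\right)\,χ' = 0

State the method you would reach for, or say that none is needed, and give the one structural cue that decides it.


Best approach: the homogeneous substitution — the slope is degree-zero homogeneous: the ratio substitution v = χ/d collapses it. A Bernoulli rewrite works here as the equation stands — the homogeneous substitution is the more immediate reading.


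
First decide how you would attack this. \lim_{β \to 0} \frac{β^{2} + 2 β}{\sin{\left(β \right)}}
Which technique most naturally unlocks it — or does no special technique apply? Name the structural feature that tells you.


Verdict: l'Hôpital's rule (0/0) — substituting 0 gives 0 over 0; differentiate top and bottom once and re-evaluate. A first-order expansion at the point is an equally standard path; the rule packages it.


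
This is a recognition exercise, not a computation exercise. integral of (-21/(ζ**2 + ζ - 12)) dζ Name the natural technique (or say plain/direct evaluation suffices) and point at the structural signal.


Method: partial fractions — each factor of ζ**2 + ζ - 12 owns one elementary piece of the integrand — separate them and integrate piecewise.


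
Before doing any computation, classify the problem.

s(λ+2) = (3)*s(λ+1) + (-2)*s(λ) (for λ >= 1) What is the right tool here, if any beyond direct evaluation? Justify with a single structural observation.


Verdict: the characteristic-root method — shift-invariance with fixed coefficients calls for exponential trials; the characteristic polynomial finds every r^λ.


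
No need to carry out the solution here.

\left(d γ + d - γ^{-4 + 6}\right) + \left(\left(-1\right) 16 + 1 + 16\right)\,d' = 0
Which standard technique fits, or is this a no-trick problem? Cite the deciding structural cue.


Method: a linear integrating factor — linear in the unknown with genuine forcing: multiply through by the exponential of the integrated coefficient and the left side closes into one derivative.


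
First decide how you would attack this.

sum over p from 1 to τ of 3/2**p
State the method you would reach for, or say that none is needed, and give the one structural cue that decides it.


Method: the geometric series formula — consecutive terms stand in a fixed index-free ratio — the geometric sum formula closes it.


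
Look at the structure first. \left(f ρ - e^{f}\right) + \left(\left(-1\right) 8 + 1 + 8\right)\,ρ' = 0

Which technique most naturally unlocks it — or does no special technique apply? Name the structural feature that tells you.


Best approach: a linear integrating factor — the equation is linear in ρ with coefficient f; multiplying by the integrating factor exp(∫f) makes the left side a perfect derivative.


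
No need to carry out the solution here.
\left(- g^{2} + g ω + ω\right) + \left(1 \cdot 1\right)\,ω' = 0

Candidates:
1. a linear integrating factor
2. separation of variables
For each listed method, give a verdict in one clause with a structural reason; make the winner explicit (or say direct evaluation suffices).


Technique: a linear integrating factor — linear in the unknown with genuine forcing: multiply through by the exponential of the integrated coefficient and the left side closes into one derivative.
- a linear integrating factor: a fit — the right tool for this form.
- separation of variables: the two dependences do not factor apart.
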